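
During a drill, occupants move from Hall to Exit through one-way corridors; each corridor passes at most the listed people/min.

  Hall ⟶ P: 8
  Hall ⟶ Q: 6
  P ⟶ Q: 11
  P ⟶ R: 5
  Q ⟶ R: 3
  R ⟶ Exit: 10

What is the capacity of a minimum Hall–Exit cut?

8

Augment Hall→P→R→Exit: bottleneck 5, flow now 5.
Augment Hall→Q→R→Exit: bottleneck 3, flow now 8.
No augmenting path remains; maximum flow = 8.
By max-flow min-cut, the minimum cut capacity equals the max flow.
In the residual graph, reachable from Hall: {Hall, P, Q}.
Min-cut edges: P→R (5), Q→R (3); capacity 5 + 3 = 8.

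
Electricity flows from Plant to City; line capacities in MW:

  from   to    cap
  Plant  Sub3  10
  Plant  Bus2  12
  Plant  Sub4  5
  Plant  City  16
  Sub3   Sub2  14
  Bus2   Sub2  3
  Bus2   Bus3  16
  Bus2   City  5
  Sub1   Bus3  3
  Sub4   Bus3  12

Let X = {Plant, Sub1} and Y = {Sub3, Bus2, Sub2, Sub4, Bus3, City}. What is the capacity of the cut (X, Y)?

Edges leaving {Plant, Sub1}: Plant→Sub3 (10), Plant→Bus2 (12), Plant→Sub4 (5), Plant→City (16), Sub1→Bus3 (3).
Cut capacity = 10 + 12 + 5 + 16 + 3 = 46.

46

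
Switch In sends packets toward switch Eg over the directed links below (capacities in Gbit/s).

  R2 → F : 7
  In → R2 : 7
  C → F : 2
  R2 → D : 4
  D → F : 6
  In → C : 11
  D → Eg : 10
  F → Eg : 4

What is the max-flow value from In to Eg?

Augment In→R2→F→Eg: bottleneck 4, flow now 4.
Augment In→R2→D→Eg: bottleneck 3, flow now 7.
Augment In→C→F→R2→D→Eg: bottleneck 1, flow now 8. (uses reverse residual edge)
No augmenting path remains; maximum flow = 8.
In the residual graph, reachable from In: {In, R2, C, F}.
Min-cut edges: R2→D (4), F→Eg (4); capacity 4 + 4 = 8.
This cut is saturated, so no flow can exceed 8.

8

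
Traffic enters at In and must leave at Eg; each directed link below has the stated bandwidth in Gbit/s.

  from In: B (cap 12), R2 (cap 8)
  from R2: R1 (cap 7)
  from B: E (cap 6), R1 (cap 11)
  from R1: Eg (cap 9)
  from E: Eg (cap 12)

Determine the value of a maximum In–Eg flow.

15

Augment In→R2→R1→Eg: bottleneck 7, flow now 7.
Augment In→B→R1→Eg: bottleneck 2, flow now 9.
Augment In→B→E→Eg: bottleneck 6, flow now 15.
No augmenting path remains; maximum flow = 15.
In the residual graph, reachable from In: {In, R2, B, R1}.
Min-cut edges: B→E (6), R1→Eg (9); capacity 6 + 9 = 15.
This cut is saturated, so no flow can exceed 15.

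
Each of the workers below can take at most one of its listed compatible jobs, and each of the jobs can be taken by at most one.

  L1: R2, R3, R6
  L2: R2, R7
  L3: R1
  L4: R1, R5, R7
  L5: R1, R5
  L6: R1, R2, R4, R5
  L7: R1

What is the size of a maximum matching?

6

Unit-capacity flow: source→left, listed edges, right→sink; max matching = max flow.
Augmenting path L1→R2 (+1); matched 1.
Augmenting path L2→R7 (+1); matched 2.
Augmenting path L3→R1 (+1); matched 3.
Augmenting path L4→R5 (+1); matched 4.
Augmenting path L6→R4 (+1); matched 5.
Augmenting path L5→R5→L4→R7→L2→R2→L1→R3 (+1); matched 6.
No augmenting path remains; maximum matching = 6.
König certificate: {L1, L2, L4, L5, L6, R1} is a vertex cover of size 6 (every listed pair touches it), so no matching can be larger.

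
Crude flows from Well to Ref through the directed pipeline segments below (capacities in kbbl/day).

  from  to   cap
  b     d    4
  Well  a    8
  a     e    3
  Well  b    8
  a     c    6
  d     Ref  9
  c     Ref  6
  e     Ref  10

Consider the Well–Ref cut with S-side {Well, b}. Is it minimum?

Yes — it is a minimum cut (capacity 12).

Given cut capacity: 8 + 4 = 12.
Augment Well→a→c→Ref: bottleneck 6, flow now 6.
Augment Well→a→e→Ref: bottleneck 2, flow now 8.
Augment Well→b→d→Ref: bottleneck 4, flow now 12.
No augmenting path remains; maximum flow = 12.
Cut capacity 12 equals the max flow, so it is a minimum cut.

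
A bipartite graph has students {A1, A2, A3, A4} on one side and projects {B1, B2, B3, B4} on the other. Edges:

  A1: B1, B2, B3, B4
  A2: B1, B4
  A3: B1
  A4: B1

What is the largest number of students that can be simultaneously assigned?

Unit-capacity flow: source→left, listed edges, right→sink; max matching = max flow.
Augmenting path A1→B1 (+1); matched 1.
Augmenting path A2→B4 (+1); matched 2.
Augmenting path A3→B1→A1→B2 (+1); matched 3.
No augmenting path remains; maximum matching = 3.
König certificate: {A1, A2, B1} is a vertex cover of size 3 (every listed pair touches it), so no matching can be larger.

3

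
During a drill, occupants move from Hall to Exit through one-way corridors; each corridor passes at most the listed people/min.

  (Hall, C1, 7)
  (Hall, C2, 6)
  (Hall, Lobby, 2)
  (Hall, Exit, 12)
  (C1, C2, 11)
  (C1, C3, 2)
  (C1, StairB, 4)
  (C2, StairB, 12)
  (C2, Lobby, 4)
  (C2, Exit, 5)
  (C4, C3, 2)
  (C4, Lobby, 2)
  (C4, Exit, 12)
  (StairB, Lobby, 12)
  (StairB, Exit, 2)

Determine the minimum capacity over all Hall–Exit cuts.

Augment Hall→Exit: bottleneck 12, flow now 12.
Augment Hall→C2→Exit: bottleneck 5, flow now 17.
Augment Hall→C1→StairB→Exit: bottleneck 2, flow now 19.
No augmenting path remains; maximum flow = 19.
By max-flow min-cut, the minimum cut capacity equals the max flow.
In the residual graph, reachable from Hall: {Hall, C1, C2, C3, StairB, Lobby}.
Min-cut edges: Hall→Exit (12), C2→Exit (5), StairB→Exit (2); capacity 12 + 5 + 2 = 19.

19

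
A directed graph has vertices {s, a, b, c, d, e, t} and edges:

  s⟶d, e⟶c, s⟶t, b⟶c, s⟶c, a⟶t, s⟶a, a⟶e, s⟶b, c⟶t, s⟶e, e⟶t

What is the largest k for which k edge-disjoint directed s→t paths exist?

Assign every edge capacity 1; by Menger, the answer equals the max flow.
Path s→t (+1); total 1.
Path s→a→t (+1); total 2.
Path s→c→t (+1); total 3.
Path s→e→t (+1); total 4.
No residual s→t path; max flow = 4.
Certifying cut of size 4: {c→t, s→a, s→e, s→t}.

4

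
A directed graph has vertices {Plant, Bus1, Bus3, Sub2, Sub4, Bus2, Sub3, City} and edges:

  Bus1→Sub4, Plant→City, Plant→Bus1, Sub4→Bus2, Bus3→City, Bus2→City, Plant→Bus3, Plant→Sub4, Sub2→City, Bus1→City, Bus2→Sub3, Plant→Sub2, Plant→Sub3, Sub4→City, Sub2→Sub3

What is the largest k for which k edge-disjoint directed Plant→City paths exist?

5

Assign every edge capacity 1; by Menger, the answer equals the max flow.
Path Plant→City (+1); total 1.
Path Plant→Bus1→City (+1); total 2.
Path Plant→Bus3→City (+1); total 3.
Path Plant→Sub2→City (+1); total 4.
Path Plant→Sub4→City (+1); total 5.
No residual Plant→City path; max flow = 5.
Certifying cut of size 5: {Plant→Bus1, Plant→Bus3, Plant→City, Plant→Sub2, Plant→Sub4}.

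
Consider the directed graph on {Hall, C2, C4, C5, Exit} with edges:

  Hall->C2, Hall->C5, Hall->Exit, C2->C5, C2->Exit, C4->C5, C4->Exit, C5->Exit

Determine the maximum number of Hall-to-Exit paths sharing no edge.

Assign every edge capacity 1; by Menger, the answer equals the max flow.
Path Hall→Exit (+1); total 1.
Path Hall→C2→Exit (+1); total 2.
Path Hall→C5→Exit (+1); total 3.
No residual Hall→Exit path; max flow = 3.
Certifying cut of size 3: {Hall→C2, Hall→C5, Hall→Exit}.

3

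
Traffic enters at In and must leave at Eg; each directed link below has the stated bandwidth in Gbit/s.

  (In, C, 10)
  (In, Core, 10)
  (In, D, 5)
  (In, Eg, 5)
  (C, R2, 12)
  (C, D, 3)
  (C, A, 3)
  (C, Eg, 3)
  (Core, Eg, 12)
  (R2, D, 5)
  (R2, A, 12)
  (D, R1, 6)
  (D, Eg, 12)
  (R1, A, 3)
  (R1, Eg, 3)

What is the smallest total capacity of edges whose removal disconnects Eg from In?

Augment In→Eg: bottleneck 5, flow now 5.
Augment In→C→Eg: bottleneck 3, flow now 8.
Augment In→Core→Eg: bottleneck 10, flow now 18.
Augment In→D→Eg: bottleneck 5, flow now 23.
Augment In→C→D→Eg: bottleneck 3, flow now 26.
Augment In→C→R2→D→Eg: bottleneck 4, flow now 30.
No augmenting path remains; maximum flow = 30.
By max-flow min-cut, the minimum cut capacity equals the max flow.
In the residual graph, reachable from In: {In}.
Min-cut edges: In→C (10), In→Core (10), In→D (5), In→Eg (5); capacity 10 + 10 + 5 + 5 = 30.

30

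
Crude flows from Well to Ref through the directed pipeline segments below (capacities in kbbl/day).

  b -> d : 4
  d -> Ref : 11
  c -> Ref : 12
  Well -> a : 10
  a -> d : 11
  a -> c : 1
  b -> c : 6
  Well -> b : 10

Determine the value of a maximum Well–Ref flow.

Augment Well→a→c→Ref: bottleneck 1, flow now 1.
Augment Well→a→d→Ref: bottleneck 9, flow now 10.
Augment Well→b→c→Ref: bottleneck 6, flow now 16.
Augment Well→b→d→Ref: bottleneck 2, flow now 18.
No augmenting path remains; maximum flow = 18.
In the residual graph, reachable from Well: {Well, a, b, d}.
Min-cut edges: a→c (1), b→c (6), d→Ref (11); capacity 1 + 6 + 11 = 18.
This cut is saturated, so no flow can exceed 18.

18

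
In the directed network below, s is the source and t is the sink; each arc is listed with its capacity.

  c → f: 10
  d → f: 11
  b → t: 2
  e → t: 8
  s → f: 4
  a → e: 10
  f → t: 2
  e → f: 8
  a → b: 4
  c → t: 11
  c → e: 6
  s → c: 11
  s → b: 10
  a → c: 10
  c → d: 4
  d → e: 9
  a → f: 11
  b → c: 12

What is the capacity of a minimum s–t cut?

Augment s→b→t: bottleneck 2, flow now 2.
Augment s→c→t: bottleneck 11, flow now 13.
Augment s→f→t: bottleneck 2, flow now 15.
Augment s→b→c→e→t: bottleneck 6, flow now 21.
Augment s→b→c→d→e→t: bottleneck 2, flow now 23.
No augmenting path remains; maximum flow = 23.
By max-flow min-cut, the minimum cut capacity equals the max flow.
In the residual graph, reachable from s: {s, f}.
Min-cut edges: s→b (10), s→c (11), f→t (2); capacity 10 + 11 + 2 = 23.

23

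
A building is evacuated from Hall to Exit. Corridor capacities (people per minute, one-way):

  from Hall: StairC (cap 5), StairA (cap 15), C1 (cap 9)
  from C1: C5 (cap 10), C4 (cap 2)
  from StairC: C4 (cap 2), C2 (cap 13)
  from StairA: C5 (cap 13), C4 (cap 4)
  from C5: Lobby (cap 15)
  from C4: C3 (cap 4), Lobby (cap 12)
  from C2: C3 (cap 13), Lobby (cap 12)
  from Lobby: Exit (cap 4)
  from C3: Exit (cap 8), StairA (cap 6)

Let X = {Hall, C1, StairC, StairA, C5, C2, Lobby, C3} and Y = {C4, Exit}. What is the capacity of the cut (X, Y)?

Edges leaving {Hall, C1, StairC, StairA, C5, C2, Lobby, C3}: C1→C4 (2), StairC→C4 (2), StairA→C4 (4), Lobby→Exit (4), C3→Exit (8).
Cut capacity = 2 + 2 + 4 + 4 + 8 = 20.

20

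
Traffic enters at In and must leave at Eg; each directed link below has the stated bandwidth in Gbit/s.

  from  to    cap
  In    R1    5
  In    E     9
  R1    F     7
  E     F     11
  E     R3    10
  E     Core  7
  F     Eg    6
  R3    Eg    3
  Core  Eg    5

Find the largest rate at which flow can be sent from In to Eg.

14

Augment In→R1→F→Eg: bottleneck 5, flow now 5.
Augment In→E→F→Eg: bottleneck 1, flow now 6.
Augment In→E→R3→Eg: bottleneck 3, flow now 9.
Augment In→E→Core→Eg: bottleneck 5, flow now 14.
No augmenting path remains; maximum flow = 14.
In the residual graph, reachable from In: {In}.
Min-cut edges: In→R1 (5), In→E (9); capacity 5 + 9 = 14.
This cut is saturated, so no flow can exceed 14.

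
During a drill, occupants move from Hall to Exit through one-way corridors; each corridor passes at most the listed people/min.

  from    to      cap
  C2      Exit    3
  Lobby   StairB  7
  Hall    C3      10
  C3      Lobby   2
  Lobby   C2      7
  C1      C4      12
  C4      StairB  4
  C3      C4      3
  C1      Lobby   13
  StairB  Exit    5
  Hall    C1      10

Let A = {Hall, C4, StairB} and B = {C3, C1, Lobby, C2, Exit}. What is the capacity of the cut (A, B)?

Edges leaving {Hall, C4, StairB}: Hall→C3 (10), Hall→C1 (10), StairB→Exit (5).
Cut capacity = 10 + 10 + 5 = 25.

25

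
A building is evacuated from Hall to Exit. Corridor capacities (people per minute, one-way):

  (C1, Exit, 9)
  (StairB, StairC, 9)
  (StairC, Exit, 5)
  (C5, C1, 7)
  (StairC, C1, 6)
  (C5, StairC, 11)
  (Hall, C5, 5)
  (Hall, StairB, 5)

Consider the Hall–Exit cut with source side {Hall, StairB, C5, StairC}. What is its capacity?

18

Edges leaving {Hall, StairB, C5, StairC}: C5→C1 (7), StairC→C1 (6), StairC→Exit (5).
Cut capacity = 7 + 6 + 5 = 18.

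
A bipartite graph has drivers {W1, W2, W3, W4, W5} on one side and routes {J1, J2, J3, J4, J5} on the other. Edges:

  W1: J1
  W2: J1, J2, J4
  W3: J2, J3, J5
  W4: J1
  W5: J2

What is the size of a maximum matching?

Unit-capacity flow: source→left, listed edges, right→sink; max matching = max flow.
Augmenting path W1→J1 (+1); matched 1.
Augmenting path W2→J2 (+1); matched 2.
Augmenting path W3→J3 (+1); matched 3.
Augmenting path W5→J2→W2→J4 (+1); matched 4.
No augmenting path remains; maximum matching = 4.
König certificate: {W2, W3, W5, J1} is a vertex cover of size 4 (every listed pair touches it), so no matching can be larger.

4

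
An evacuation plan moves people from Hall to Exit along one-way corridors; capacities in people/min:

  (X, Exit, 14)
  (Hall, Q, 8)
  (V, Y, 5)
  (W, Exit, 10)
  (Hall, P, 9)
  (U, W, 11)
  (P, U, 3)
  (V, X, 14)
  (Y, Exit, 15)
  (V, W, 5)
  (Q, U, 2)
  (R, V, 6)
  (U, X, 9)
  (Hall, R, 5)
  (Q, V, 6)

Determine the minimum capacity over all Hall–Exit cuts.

16

Augment Hall→P→U→W→Exit: bottleneck 3, flow now 3.
Augment Hall→Q→U→W→Exit: bottleneck 2, flow now 5.
Augment Hall→Q→V→W→Exit: bottleneck 5, flow now 10.
Augment Hall→Q→V→X→Exit: bottleneck 1, flow now 11.
Augment Hall→R→V→X→Exit: bottleneck 5, flow now 16.
No augmenting path remains; maximum flow = 16.
By max-flow min-cut, the minimum cut capacity equals the max flow.
In the residual graph, reachable from Hall: {Hall, P}.
Min-cut edges: Hall→Q (8), Hall→R (5), P→U (3); capacity 8 + 5 + 3 = 16.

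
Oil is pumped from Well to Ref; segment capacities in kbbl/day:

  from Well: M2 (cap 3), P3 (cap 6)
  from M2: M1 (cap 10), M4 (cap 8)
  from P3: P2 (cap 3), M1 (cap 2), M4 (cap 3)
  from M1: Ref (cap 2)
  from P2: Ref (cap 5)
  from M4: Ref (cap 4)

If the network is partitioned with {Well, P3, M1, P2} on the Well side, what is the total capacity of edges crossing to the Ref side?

Edges leaving {Well, P3, M1, P2}: Well→M2 (3), P3→M4 (3), M1→Ref (2), P2→Ref (5).
Cut capacity = 3 + 3 + 2 + 5 = 13.

13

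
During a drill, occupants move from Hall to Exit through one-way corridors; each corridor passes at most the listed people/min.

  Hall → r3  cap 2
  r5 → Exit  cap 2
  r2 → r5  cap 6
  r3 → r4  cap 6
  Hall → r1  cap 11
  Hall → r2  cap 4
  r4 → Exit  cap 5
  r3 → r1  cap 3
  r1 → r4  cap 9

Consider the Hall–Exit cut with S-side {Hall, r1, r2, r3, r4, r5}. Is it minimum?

Yes — it is a minimum cut (capacity 7).

Given cut capacity: 5 + 2 = 7.
Augment Hall→r1→r4→Exit: bottleneck 5, flow now 5.
Augment Hall→r2→r5→Exit: bottleneck 2, flow now 7.
No augmenting path remains; maximum flow = 7.
Cut capacity 7 equals the max flow, so it is a minimum cut.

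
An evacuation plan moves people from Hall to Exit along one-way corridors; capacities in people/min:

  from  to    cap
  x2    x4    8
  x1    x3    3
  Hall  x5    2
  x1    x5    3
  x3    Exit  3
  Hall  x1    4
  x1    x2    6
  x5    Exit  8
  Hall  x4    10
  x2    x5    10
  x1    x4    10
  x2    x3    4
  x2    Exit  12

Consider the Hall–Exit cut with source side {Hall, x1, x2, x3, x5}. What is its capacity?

Edges leaving {Hall, x1, x2, x3, x5}: Hall→x4 (10), x1→x4 (10), x2→x4 (8), x2→Exit (12), x3→Exit (3), x5→Exit (8).
Cut capacity = 10 + 10 + 8 + 12 + 3 + 8 = 51.

51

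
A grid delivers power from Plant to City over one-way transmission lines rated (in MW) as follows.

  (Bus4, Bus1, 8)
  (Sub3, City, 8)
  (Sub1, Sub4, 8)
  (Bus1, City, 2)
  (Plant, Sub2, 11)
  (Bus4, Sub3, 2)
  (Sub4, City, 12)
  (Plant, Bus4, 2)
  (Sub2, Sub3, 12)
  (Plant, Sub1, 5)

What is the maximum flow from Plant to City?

15

Augment Plant→Sub2→Sub3→City: bottleneck 8, flow now 8.
Augment Plant→Sub1→Sub4→City: bottleneck 5, flow now 13.
Augment Plant→Bus4→Bus1→City: bottleneck 2, flow now 15.
No augmenting path remains; maximum flow = 15.
In the residual graph, reachable from Plant: {Plant, Sub2, Sub3}.
Min-cut edges: Plant→Sub1 (5), Plant→Bus4 (2), Sub3→City (8); capacity 5 + 2 + 8 = 15.
This cut is saturated, so no flow can exceed 15.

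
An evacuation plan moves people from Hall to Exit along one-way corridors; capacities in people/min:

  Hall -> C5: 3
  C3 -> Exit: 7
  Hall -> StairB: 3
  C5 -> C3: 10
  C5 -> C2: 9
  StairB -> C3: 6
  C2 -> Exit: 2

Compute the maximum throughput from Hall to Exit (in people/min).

Augment Hall→C5→C2→Exit: bottleneck 2, flow now 2.
Augment Hall→C5→C3→Exit: bottleneck 1, flow now 3.
Augment Hall→StairB→C3→Exit: bottleneck 3, flow now 6.
No augmenting path remains; maximum flow = 6.
In the residual graph, reachable from Hall: {Hall}.
Min-cut edges: Hall→C5 (3), Hall→StairB (3); capacity 3 + 3 = 6.
This cut is saturated, so no flow can exceed 6.

6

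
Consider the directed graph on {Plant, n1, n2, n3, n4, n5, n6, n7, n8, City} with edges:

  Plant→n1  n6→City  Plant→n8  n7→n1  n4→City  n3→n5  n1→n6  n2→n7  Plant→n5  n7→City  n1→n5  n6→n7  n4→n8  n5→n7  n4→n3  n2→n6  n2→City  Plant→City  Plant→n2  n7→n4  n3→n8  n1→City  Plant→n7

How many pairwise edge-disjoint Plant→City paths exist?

Assign every edge capacity 1; by Menger, the answer equals the max flow.
Path Plant→City (+1); total 1.
Path Plant→n1→City (+1); total 2.
Path Plant→n2→City (+1); total 3.
Path Plant→n7→City (+1); total 4.
Path Plant→n5→n7→n4→City (+1); total 5.
No residual Plant→City path; max flow = 5.
Certifying cut of size 5: {Plant→City, Plant→n1, Plant→n2, Plant→n5, Plant→n7}.

5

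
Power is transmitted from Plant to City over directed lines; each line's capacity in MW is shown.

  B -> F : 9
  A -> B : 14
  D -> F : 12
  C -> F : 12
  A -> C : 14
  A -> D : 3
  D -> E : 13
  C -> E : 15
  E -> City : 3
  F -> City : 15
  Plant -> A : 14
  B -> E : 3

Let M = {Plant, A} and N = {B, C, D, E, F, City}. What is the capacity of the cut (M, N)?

Edges leaving {Plant, A}: A→B (14), A→C (14), A→D (3).
Cut capacity = 14 + 14 + 3 = 31.

31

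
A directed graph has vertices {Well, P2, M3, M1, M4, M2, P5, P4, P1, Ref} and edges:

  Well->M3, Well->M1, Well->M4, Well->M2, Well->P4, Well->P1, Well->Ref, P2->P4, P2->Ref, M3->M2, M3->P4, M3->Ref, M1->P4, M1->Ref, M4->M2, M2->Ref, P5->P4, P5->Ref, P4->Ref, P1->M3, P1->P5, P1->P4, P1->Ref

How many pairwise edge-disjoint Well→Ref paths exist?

Assign every edge capacity 1; by Menger, the answer equals the max flow.
Path Well→Ref (+1); total 1.
Path Well→M3→Ref (+1); total 2.
Path Well→M1→Ref (+1); total 3.
Path Well→M2→Ref (+1); total 4.
Path Well→P4→Ref (+1); total 5.
Path Well→P1→Ref (+1); total 6.
No residual Well→Ref path; max flow = 6.
Certifying cut of size 6: {M2→Ref, Well→M1, Well→M3, Well→P1, Well→P4, Well→Ref}.

6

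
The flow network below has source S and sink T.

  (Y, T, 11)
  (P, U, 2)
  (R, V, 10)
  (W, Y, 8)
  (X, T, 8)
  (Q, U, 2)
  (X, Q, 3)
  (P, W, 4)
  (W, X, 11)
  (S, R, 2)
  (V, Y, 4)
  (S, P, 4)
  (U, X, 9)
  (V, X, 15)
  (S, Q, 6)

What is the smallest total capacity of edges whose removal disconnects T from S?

Augment S→P→U→X→T: bottleneck 2, flow now 2.
Augment S→P→W→X→T: bottleneck 2, flow now 4.
Augment S→Q→U→X→T: bottleneck 2, flow now 6.
Augment S→R→V→X→T: bottleneck 2, flow now 8.
No augmenting path remains; maximum flow = 8.
By max-flow min-cut, the minimum cut capacity equals the max flow.
In the residual graph, reachable from S: {S, Q}.
Min-cut edges: S→P (4), S→R (2), Q→U (2); capacity 4 + 2 + 2 = 8.

8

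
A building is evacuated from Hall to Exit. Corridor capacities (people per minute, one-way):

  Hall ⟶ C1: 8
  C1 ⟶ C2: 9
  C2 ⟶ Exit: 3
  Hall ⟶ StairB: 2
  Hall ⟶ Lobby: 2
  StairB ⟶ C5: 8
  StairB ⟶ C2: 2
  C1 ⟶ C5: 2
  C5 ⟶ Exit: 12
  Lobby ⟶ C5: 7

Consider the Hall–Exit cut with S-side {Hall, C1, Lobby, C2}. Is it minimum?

Given cut capacity: 2 + 2 + 7 + 3 = 14.
Augment Hall→C1→C2→Exit: bottleneck 3, flow now 3.
Augment Hall→C1→C5→Exit: bottleneck 2, flow now 5.
Augment Hall→Lobby→C5→Exit: bottleneck 2, flow now 7.
Augment Hall→StairB→C5→Exit: bottleneck 2, flow now 9.
No augmenting path remains; maximum flow = 9.
In the residual graph, reachable from Hall: {Hall, C1, C2}.
Min-cut edges: Hall→Lobby (2), Hall→StairB (2), C1→C5 (2), C2→Exit (3); capacity 2 + 2 + 2 + 3 = 9.
Cut capacity 14 exceeds the max flow 9, so it is not minimum.

No — its capacity is 14, but the minimum cut has capacity 9.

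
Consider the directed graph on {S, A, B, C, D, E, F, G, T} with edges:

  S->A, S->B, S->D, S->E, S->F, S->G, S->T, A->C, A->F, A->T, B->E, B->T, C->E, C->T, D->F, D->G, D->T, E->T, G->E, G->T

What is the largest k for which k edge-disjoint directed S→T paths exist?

Assign every edge capacity 1; by Menger, the answer equals the max flow.
Path S→T (+1); total 1.
Path S→A→T (+1); total 2.
Path S→B→T (+1); total 3.
Path S→D→T (+1); total 4.
Path S→E→T (+1); total 5.
Path S→G→T (+1); total 6.
No residual S→T path; max flow = 6.
Certifying cut of size 6: {S→A, S→B, S→D, S→E, S→G, S→T}.

6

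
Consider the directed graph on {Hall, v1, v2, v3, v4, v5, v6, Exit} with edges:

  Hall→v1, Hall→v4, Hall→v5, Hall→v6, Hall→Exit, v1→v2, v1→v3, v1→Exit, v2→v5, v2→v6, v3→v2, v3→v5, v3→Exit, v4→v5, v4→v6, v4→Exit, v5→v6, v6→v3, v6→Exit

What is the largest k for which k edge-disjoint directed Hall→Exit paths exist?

Assign every edge capacity 1; by Menger, the answer equals the max flow.
Path Hall→Exit (+1); total 1.
Path Hall→v1→Exit (+1); total 2.
Path Hall→v4→Exit (+1); total 3.
Path Hall→v6→Exit (+1); total 4.
Path Hall→v5→v6→v3→Exit (+1); total 5.
No residual Hall→Exit path; max flow = 5.
Certifying cut of size 5: {Hall→Exit, Hall→v1, Hall→v4, Hall→v5, Hall→v6}.

5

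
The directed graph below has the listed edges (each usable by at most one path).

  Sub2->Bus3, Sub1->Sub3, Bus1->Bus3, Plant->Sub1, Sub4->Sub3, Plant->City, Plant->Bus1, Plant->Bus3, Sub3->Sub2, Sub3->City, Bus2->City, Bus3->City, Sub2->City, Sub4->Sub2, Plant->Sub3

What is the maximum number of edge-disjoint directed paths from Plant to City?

4

Assign every edge capacity 1; by Menger, the answer equals the max flow.
Path Plant→City (+1); total 1.
Path Plant→Sub3→City (+1); total 2.
Path Plant→Bus3→City (+1); total 3.
Path Plant→Sub1→Sub3→Sub2→City (+1); total 4.
No residual Plant→City path; max flow = 4.
Certifying cut of size 4: {Bus3→City, Plant→City, Plant→Sub1, Plant→Sub3}.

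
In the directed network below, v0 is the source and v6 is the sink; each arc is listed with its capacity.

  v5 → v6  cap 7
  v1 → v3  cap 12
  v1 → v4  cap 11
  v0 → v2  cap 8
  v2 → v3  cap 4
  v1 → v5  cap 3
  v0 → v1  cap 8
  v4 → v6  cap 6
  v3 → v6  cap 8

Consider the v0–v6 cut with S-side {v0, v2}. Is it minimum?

Given cut capacity: 8 + 4 = 12.
Augment v0→v1→v3→v6: bottleneck 8, flow now 8.
Augment v0→v2→v3→v1→v4→v6: bottleneck 4, flow now 12. (uses reverse residual edge)
No augmenting path remains; maximum flow = 12.
Cut capacity 12 equals the max flow, so it is a minimum cut.

Yes — it is a minimum cut (capacity 12).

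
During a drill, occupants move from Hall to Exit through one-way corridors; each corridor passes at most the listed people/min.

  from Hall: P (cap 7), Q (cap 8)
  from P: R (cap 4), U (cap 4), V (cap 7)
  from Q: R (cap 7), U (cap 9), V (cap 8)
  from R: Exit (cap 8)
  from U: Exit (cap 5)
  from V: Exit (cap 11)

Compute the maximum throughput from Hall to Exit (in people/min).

15

Augment Hall→P→R→Exit: bottleneck 4, flow now 4.
Augment Hall→P→U→Exit: bottleneck 3, flow now 7.
Augment Hall→Q→R→Exit: bottleneck 4, flow now 11.
Augment Hall→Q→U→Exit: bottleneck 2, flow now 13.
Augment Hall→Q→V→Exit: bottleneck 2, flow now 15.
No augmenting path remains; maximum flow = 15.
In the residual graph, reachable from Hall: {Hall}.
Min-cut edges: Hall→P (7), Hall→Q (8); capacity 7 + 8 = 15.
This cut is saturated, so no flow can exceed 15.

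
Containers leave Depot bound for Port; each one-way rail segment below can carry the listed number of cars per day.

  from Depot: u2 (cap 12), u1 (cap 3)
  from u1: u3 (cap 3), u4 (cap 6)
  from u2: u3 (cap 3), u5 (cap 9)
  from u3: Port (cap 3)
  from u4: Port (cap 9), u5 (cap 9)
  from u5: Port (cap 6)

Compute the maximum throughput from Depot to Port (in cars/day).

Augment Depot→u1→u3→Port: bottleneck 3, flow now 3.
Augment Depot→u2→u5→Port: bottleneck 6, flow now 9.
Augment Depot→u2→u3→u1→u4→Port: bottleneck 3, flow now 12. (uses reverse residual edge)
No augmenting path remains; maximum flow = 12.
In the residual graph, reachable from Depot: {Depot, u2, u5}.
Min-cut edges: Depot→u1 (3), u2→u3 (3), u5→Port (6); capacity 3 + 3 + 6 = 12.
This cut is saturated, so no flow can exceed 12.

12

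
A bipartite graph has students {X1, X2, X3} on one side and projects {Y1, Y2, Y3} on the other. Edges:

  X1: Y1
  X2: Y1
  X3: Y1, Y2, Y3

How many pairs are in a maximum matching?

Unit-capacity flow: source→left, listed edges, right→sink; max matching = max flow.
Augmenting path X1→Y1 (+1); matched 1.
Augmenting path X3→Y2 (+1); matched 2.
No augmenting path remains; maximum matching = 2.
König certificate: {X3, Y1} is a vertex cover of size 2 (every listed pair touches it), so no matching can be larger.

2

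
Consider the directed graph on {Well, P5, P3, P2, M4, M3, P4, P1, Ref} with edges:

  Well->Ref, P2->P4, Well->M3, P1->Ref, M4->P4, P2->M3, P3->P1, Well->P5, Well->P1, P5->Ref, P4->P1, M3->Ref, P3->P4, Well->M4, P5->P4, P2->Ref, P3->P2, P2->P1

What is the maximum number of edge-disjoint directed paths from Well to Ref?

Assign every edge capacity 1; by Menger, the answer equals the max flow.
Path Well→Ref (+1); total 1.
Path Well→P5→Ref (+1); total 2.
Path Well→M3→Ref (+1); total 3.
Path Well→P1→Ref (+1); total 4.
No residual Well→Ref path; max flow = 4.
Certifying cut of size 4: {P1→Ref, Well→M3, Well→P5, Well→Ref}.

4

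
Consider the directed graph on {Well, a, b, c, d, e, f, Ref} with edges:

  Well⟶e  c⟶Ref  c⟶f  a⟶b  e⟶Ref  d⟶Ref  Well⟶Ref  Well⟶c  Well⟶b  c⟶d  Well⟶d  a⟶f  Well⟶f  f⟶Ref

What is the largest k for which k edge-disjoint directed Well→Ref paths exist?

5

Assign every edge capacity 1; by Menger, the answer equals the max flow.
Path Well→Ref (+1); total 1.
Path Well→c→Ref (+1); total 2.
Path Well→d→Ref (+1); total 3.
Path Well→e→Ref (+1); total 4.
Path Well→f→Ref (+1); total 5.
No residual Well→Ref path; max flow = 5.
Certifying cut of size 5: {Well→Ref, Well→c, Well→d, Well→e, Well→f}.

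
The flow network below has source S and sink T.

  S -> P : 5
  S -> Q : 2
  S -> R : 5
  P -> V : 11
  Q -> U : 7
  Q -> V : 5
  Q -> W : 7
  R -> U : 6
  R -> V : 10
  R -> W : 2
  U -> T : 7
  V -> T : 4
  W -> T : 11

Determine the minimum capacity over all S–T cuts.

Augment S→P→V→T: bottleneck 4, flow now 4.
Augment S→Q→U→T: bottleneck 2, flow now 6.
Augment S→R→U→T: bottleneck 5, flow now 11.
No augmenting path remains; maximum flow = 11.
By max-flow min-cut, the minimum cut capacity equals the max flow.
In the residual graph, reachable from S: {S, P, V}.
Min-cut edges: S→Q (2), S→R (5), V→T (4); capacity 2 + 5 + 4 = 11.

11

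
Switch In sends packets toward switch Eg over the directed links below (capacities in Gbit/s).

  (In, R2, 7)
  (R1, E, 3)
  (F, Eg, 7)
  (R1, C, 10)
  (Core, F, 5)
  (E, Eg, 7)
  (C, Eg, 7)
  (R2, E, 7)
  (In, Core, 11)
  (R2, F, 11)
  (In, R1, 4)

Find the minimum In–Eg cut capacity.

Augment In→R2→F→Eg: bottleneck 7, flow now 7.
Augment In→R1→E→Eg: bottleneck 3, flow now 10.
Augment In→R1→C→Eg: bottleneck 1, flow now 11.
Augment In→Core→F→R2→E→Eg: bottleneck 4, flow now 15. (uses reverse residual edge)
Augment In→Core→F→R2→E→R1→C→Eg: bottleneck 1, flow now 16. (uses reverse residual edge)
No augmenting path remains; maximum flow = 16.
By max-flow min-cut, the minimum cut capacity equals the max flow.
In the residual graph, reachable from In: {In, Core}.
Min-cut edges: In→R2 (7), In→R1 (4), Core→F (5); capacity 7 + 4 + 5 = 16.

16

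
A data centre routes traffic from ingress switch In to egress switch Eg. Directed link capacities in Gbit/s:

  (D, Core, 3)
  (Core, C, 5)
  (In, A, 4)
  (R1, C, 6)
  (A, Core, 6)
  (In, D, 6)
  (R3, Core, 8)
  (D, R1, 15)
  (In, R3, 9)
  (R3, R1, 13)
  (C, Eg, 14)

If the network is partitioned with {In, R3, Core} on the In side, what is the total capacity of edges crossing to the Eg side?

28

Edges leaving {In, R3, Core}: In→A (4), In→D (6), R3→R1 (13), Core→C (5).
Cut capacity = 4 + 6 + 13 + 5 = 28.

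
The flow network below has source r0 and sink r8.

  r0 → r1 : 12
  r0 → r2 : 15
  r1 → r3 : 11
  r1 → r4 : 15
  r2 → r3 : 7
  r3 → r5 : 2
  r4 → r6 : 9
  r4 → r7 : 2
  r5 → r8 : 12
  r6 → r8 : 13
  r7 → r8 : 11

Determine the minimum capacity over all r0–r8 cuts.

13

Augment r0→r1→r3→r5→r8: bottleneck 2, flow now 2.
Augment r0→r1→r4→r6→r8: bottleneck 9, flow now 11.
Augment r0→r1→r4→r7→r8: bottleneck 1, flow now 12.
Augment r0→r2→r3→r1→r4→r7→r8: bottleneck 1, flow now 13. (uses reverse residual edge)
No augmenting path remains; maximum flow = 13.
By max-flow min-cut, the minimum cut capacity equals the max flow.
In the residual graph, reachable from r0: {r0, r1, r2, r3, r4}.
Min-cut edges: r3→r5 (2), r4→r6 (9), r4→r7 (2); capacity 2 + 9 + 2 = 13.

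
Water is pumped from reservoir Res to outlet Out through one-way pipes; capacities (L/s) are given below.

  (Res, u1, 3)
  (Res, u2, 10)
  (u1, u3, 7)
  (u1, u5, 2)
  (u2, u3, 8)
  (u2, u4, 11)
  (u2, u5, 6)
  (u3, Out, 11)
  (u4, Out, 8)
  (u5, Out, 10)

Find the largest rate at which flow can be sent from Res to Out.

13

Augment Res→u1→u3→Out: bottleneck 3, flow now 3.
Augment Res→u2→u3→Out: bottleneck 8, flow now 11.
Augment Res→u2→u4→Out: bottleneck 2, flow now 13.
No augmenting path remains; maximum flow = 13.
In the residual graph, reachable from Res: {Res}.
Min-cut edges: Res→u1 (3), Res→u2 (10); capacity 3 + 10 = 13.
This cut is saturated, so no flow can exceed 13.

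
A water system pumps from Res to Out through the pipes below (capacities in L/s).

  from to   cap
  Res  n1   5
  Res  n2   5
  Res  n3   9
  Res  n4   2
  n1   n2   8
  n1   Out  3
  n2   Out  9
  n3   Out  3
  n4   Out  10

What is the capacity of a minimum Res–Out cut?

Augment Res→n1→Out: bottleneck 3, flow now 3.
Augment Res→n2→Out: bottleneck 5, flow now 8.
Augment Res→n3→Out: bottleneck 3, flow now 11.
Augment Res→n4→Out: bottleneck 2, flow now 13.
Augment Res→n1→n2→Out: bottleneck 2, flow now 15.
No augmenting path remains; maximum flow = 15.
By max-flow min-cut, the minimum cut capacity equals the max flow.
In the residual graph, reachable from Res: {Res, n3}.
Min-cut edges: Res→n1 (5), Res→n2 (5), Res→n4 (2), n3→Out (3); capacity 5 + 5 + 2 + 3 = 15.

15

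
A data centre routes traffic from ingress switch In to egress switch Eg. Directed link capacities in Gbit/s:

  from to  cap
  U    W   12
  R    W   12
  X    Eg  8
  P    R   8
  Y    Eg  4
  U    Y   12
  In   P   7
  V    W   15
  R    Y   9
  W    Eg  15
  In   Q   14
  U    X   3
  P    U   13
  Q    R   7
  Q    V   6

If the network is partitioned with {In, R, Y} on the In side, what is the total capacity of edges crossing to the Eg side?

Edges leaving {In, R, Y}: In→P (7), In→Q (14), R→W (12), Y→Eg (4).
Cut capacity = 7 + 14 + 12 + 4 = 37.

37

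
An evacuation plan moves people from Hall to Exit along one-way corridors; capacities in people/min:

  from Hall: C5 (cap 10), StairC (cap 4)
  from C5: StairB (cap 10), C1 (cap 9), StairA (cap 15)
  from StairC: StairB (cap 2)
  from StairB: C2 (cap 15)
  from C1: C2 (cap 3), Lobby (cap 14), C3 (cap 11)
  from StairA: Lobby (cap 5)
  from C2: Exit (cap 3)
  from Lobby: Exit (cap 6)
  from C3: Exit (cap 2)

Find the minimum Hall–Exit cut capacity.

Augment Hall→C5→StairB→C2→Exit: bottleneck 3, flow now 3.
Augment Hall→C5→C1→Lobby→Exit: bottleneck 6, flow now 9.
Augment Hall→C5→C1→C3→Exit: bottleneck 1, flow now 10.
Augment Hall→StairC→StairB→C5→C1→C3→Exit: bottleneck 1, flow now 11. (uses reverse residual edge)
No augmenting path remains; maximum flow = 11.
By max-flow min-cut, the minimum cut capacity equals the max flow.
In the residual graph, reachable from Hall: {Hall, C5, StairC, StairB, C1, StairA, C2, Lobby, C3}.
Min-cut edges: C2→Exit (3), Lobby→Exit (6), C3→Exit (2); capacity 3 + 6 + 2 = 11.

11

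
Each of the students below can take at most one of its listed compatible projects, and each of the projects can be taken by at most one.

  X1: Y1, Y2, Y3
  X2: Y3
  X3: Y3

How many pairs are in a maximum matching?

Unit-capacity flow: source→left, listed edges, right→sink; max matching = max flow.
Augmenting path X1→Y1 (+1); matched 1.
Augmenting path X2→Y3 (+1); matched 2.
No augmenting path remains; maximum matching = 2.
König certificate: {X1, Y3} is a vertex cover of size 2 (every listed pair touches it), so no matching can be larger.

2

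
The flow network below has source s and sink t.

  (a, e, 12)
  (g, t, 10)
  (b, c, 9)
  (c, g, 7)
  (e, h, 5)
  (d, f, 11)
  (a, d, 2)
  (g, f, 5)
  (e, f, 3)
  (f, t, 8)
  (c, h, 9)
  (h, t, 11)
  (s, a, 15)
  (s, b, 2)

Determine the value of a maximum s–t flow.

12

Augment s→a→d→f→t: bottleneck 2, flow now 2.
Augment s→a→e→f→t: bottleneck 3, flow now 5.
Augment s→a→e→h→t: bottleneck 5, flow now 10.
Augment s→b→c→g→t: bottleneck 2, flow now 12.
No augmenting path remains; maximum flow = 12.
In the residual graph, reachable from s: {s, a, e}.
Min-cut edges: s→b (2), a→d (2), e→f (3), e→h (5); capacity 2 + 2 + 3 + 5 = 12.
This cut is saturated, so no flow can exceed 12.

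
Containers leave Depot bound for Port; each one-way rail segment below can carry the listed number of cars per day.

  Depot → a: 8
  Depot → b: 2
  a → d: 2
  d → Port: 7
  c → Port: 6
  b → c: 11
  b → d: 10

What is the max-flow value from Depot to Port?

Augment Depot→a→d→Port: bottleneck 2, flow now 2.
Augment Depot→b→c→Port: bottleneck 2, flow now 4.
No augmenting path remains; maximum flow = 4.
In the residual graph, reachable from Depot: {Depot, a}.
Min-cut edges: Depot→b (2), a→d (2); capacity 2 + 2 = 4.
This cut is saturated, so no flow can exceed 4.

4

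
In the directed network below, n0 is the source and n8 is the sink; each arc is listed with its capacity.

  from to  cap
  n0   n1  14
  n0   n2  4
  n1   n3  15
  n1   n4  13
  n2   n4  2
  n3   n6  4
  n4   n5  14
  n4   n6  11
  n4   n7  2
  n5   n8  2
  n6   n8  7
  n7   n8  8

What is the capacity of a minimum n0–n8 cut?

11

Augment n0→n1→n3→n6→n8: bottleneck 4, flow now 4.
Augment n0→n1→n4→n5→n8: bottleneck 2, flow now 6.
Augment n0→n1→n4→n6→n8: bottleneck 3, flow now 9.
Augment n0→n1→n4→n7→n8: bottleneck 2, flow now 11.
No augmenting path remains; maximum flow = 11.
By max-flow min-cut, the minimum cut capacity equals the max flow.
In the residual graph, reachable from n0: {n0, n1, n2, n3, n4, n5, n6}.
Min-cut edges: n4→n7 (2), n5→n8 (2), n6→n8 (7); capacity 2 + 2 + 7 = 11.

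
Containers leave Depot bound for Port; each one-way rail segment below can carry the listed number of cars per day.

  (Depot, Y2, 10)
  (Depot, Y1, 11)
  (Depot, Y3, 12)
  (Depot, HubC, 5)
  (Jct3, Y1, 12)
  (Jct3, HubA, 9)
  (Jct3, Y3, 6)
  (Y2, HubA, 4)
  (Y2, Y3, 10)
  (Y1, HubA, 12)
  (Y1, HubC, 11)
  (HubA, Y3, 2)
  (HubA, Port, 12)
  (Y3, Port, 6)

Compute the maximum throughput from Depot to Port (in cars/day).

Augment Depot→Y3→Port: bottleneck 6, flow now 6.
Augment Depot→Y2→HubA→Port: bottleneck 4, flow now 10.
Augment Depot→Y1→HubA→Port: bottleneck 8, flow now 18.
No augmenting path remains; maximum flow = 18.
In the residual graph, reachable from Depot: {Depot, Y2, Y1, HubA, Y3, HubC}.
Min-cut edges: HubA→Port (12), Y3→Port (6); capacity 12 + 6 = 18.
This cut is saturated, so no flow can exceed 18.

18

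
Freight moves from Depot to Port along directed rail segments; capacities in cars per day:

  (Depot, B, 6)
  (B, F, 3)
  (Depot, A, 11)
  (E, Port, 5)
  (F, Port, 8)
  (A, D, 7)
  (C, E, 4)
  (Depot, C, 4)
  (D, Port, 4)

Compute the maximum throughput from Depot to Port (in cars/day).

Augment Depot→A→D→Port: bottleneck 4, flow now 4.
Augment Depot→B→F→Port: bottleneck 3, flow now 7.
Augment Depot→C→E→Port: bottleneck 4, flow now 11.
No augmenting path remains; maximum flow = 11.
In the residual graph, reachable from Depot: {Depot, A, B, D}.
Min-cut edges: Depot→C (4), B→F (3), D→Port (4); capacity 4 + 3 + 4 = 11.
This cut is saturated, so no flow can exceed 11.

11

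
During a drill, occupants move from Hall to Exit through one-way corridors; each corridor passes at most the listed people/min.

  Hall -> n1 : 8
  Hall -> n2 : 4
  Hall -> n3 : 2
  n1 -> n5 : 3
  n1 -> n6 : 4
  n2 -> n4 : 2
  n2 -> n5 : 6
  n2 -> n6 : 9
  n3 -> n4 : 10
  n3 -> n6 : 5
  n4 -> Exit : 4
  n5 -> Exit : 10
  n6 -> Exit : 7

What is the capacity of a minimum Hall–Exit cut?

13

Augment Hall→n1→n5→Exit: bottleneck 3, flow now 3.
Augment Hall→n1→n6→Exit: bottleneck 4, flow now 7.
Augment Hall→n2→n4→Exit: bottleneck 2, flow now 9.
Augment Hall→n2→n5→Exit: bottleneck 2, flow now 11.
Augment Hall→n3→n4→Exit: bottleneck 2, flow now 13.
No augmenting path remains; maximum flow = 13.
By max-flow min-cut, the minimum cut capacity equals the max flow.
In the residual graph, reachable from Hall: {Hall, n1}.
Min-cut edges: Hall→n2 (4), Hall→n3 (2), n1→n5 (3), n1→n6 (4); capacity 4 + 2 + 3 + 4 = 13.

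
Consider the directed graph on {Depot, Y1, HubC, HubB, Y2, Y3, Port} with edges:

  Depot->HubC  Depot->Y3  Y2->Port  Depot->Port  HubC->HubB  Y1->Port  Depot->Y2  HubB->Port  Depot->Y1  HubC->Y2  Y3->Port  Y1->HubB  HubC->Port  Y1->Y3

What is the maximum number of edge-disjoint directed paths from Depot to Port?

Assign every edge capacity 1; by Menger, the answer equals the max flow.
Path Depot→Port (+1); total 1.
Path Depot→Y1→Port (+1); total 2.
Path Depot→HubC→Port (+1); total 3.
Path Depot→Y2→Port (+1); total 4.
Path Depot→Y3→Port (+1); total 5.
No residual Depot→Port path; max flow = 5.
Certifying cut of size 5: {Depot→HubC, Depot→Port, Depot→Y1, Depot→Y2, Depot→Y3}.

5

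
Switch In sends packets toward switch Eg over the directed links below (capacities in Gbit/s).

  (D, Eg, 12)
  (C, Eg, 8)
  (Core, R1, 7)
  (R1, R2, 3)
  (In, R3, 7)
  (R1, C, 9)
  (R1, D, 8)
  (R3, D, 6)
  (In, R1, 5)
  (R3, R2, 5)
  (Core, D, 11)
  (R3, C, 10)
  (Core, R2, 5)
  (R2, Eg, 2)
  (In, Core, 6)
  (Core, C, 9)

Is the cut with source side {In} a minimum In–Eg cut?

Yes — it is a minimum cut (capacity 18).

Given cut capacity: 5 + 7 + 6 = 18.
Augment In→R1→D→Eg: bottleneck 5, flow now 5.
Augment In→R3→D→Eg: bottleneck 6, flow now 11.
Augment In→R3→R2→Eg: bottleneck 1, flow now 12.
Augment In→Core→D→Eg: bottleneck 1, flow now 13.
Augment In→Core→R2→Eg: bottleneck 1, flow now 14.
Augment In→Core→C→Eg: bottleneck 4, flow now 18.
No augmenting path remains; maximum flow = 18.
Cut capacity 18 equals the max flow, so it is a minimum cut.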